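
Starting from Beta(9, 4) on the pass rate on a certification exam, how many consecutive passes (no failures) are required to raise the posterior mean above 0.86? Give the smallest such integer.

k = 16

After k passes and 0 failures the posterior is Beta(9+k, 4), with mean (9+k)/(9+4+k).
Set (9+k)/(13+k) > 0.86 and solve: k > (0.86·13 − 9)/(1 − 0.86) = 15.571.
The smallest integer exceeding 15.571 is 16.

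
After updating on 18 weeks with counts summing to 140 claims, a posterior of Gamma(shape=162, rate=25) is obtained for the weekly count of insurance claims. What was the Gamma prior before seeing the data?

Gamma(shape=22, rate=7)

A Gamma(α, β) prior (rate parametrization) on a Poisson rate with n observations summing to S gives posterior Gamma(α+S, β+n).
So α = 162 − 140 = 22 and β = 25 − 18 = 7.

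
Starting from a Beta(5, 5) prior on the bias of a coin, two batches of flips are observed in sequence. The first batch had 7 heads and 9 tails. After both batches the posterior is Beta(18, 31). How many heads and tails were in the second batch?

6 heads and 17 tails

Sequential conjugate updates are equivalent to a single update on the pooled data, so total successes = posterior α − prior α and total failures = posterior β − prior β.
Total across both batches: 18−5=13 heads, 31−5=26 tails.
Subtract the first batch: 13−7=6 heads and 26−9=17 tails.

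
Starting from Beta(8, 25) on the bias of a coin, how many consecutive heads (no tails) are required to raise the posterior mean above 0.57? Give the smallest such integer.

After k heads and 0 tails the posterior is Beta(8+k, 25), with mean (8+k)/(8+25+k).
Set (8+k)/(33+k) > 0.57 and solve: k > (0.57·33 − 8)/(1 − 0.57) = 25.140.
The smallest integer exceeding 25.140 is 26, and checking k=26: (34)/(59) = 0.5763 > 0.57.

k = 26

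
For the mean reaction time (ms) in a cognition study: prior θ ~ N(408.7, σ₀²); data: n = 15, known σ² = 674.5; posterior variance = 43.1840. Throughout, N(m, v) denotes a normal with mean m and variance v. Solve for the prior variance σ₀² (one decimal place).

σ₀² = 1089.3

For the Normal–Normal model with known σ², precisions add: τ_n = τ₀ + n/σ².
So 1/σ₀² = 1/43.1840 − 15/674.5 = 0.023157 − 0.022239 = 0.000918.
Hence σ₀² = 1/0.000918 ≈ 1089.3.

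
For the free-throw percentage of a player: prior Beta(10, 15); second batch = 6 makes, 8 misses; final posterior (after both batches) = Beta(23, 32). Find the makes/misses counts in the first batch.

7 makes and 9 misses

Sequential conjugate updates are equivalent to a single update on the pooled data, so total successes = posterior α − prior α and total failures = posterior β − prior β.
Total across both batches: 23−10=13 makes, 32−15=17 misses.
Subtract the second batch: 13−6=7 makes and 17−8=9 misses.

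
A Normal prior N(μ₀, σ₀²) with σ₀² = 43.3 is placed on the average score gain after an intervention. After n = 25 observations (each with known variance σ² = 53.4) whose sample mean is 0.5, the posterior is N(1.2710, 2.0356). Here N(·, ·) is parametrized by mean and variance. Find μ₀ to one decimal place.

With known observation variance, the Normal–Normal posterior has precision τ_n = τ₀ + n/σ² and mean μ_n = (τ₀μ₀ + (n/σ²)x̄)/τ_n.
Here τ₀ = 1/43.3 = 0.023095 and τ_data = 25/53.4 = 0.468165, so τ_n = 0.491260.
Rearranging for μ₀: μ₀ = (μ_n·τ_n − τ_data·x̄)/τ₀ = (1.2710·0.491260 − 0.468165·0.5) / 0.023095 = 0.390309/0.023095 ≈ 16.9.

μ₀ = 16.9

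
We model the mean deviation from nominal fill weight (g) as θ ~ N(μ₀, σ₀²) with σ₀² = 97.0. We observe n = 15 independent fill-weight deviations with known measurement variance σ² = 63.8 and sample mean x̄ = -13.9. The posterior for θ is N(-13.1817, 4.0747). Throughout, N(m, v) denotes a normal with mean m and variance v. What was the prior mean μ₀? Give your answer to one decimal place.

μ₀ = 3.2

The posterior mean is a precision-weighted average: μ_n = (τ₀μ₀ + τ_data·x̄)/(τ₀+τ_data), with τ₀=1/σ₀² and τ_data=n/σ².
Here τ₀ = 1/97.0 = 0.010309 and τ_data = 15/63.8 = 0.235110, so τ_n = 0.245419.
Rearranging for μ₀: μ₀ = (μ_n·τ_n − τ_data·x̄)/τ₀ = (-13.1817·0.245419 − 0.235110·-13.9) / 0.010309 = 0.032989/0.010309 ≈ 3.2.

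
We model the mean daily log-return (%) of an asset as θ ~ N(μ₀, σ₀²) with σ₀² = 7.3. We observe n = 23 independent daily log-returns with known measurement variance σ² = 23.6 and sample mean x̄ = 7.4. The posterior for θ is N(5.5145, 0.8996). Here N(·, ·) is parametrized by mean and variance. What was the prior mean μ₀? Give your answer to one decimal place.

The posterior mean is a precision-weighted average: μ_n = (τ₀μ₀ + τ_data·x̄)/(τ₀+τ_data), with τ₀=1/σ₀² and τ_data=n/σ².
Here τ₀ = 1/7.3 = 0.136986 and τ_data = 23/23.6 = 0.974576, so τ_n = 1.111562.
Rearranging for μ₀: μ₀ = (μ_n·τ_n − τ_data·x̄)/τ₀ = (5.5145·1.111562 − 0.974576·7.4) / 0.136986 = -1.082154/0.136986 ≈ -7.9.

μ₀ = -7.9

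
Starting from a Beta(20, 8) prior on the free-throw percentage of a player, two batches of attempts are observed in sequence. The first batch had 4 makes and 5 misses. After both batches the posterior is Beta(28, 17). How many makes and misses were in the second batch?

4 makes and 4 misses

Because Beta–binomial updating is additive in the counts, the combined data contributed (α_post−α_prior, β_post−β_prior) successes and failures.
Total across both batches: 28−20=8 makes, 17−8=9 misses.
Subtract the first batch: 8−4=4 makes and 9−5=4 misses.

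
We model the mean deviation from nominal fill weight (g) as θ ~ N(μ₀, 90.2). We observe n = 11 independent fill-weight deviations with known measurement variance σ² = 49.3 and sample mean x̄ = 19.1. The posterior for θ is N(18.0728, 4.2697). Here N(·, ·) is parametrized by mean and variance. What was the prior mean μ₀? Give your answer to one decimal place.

The posterior mean is a precision-weighted average: μ_n = (τ₀μ₀ + τ_data·x̄)/(τ₀+τ_data), with τ₀=1/σ₀² and τ_data=n/σ².
Here τ₀ = 1/90.2 = 0.011086 and τ_data = 11/49.3 = 0.223124, so τ_n = 0.234210.
Rearranging for μ₀: μ₀ = (μ_n·τ_n − τ_data·x̄)/τ₀ = (18.0728·0.234210 − 0.223124·19.1) / 0.011086 = -0.028838/0.011086 ≈ -2.6.

μ₀ = -2.6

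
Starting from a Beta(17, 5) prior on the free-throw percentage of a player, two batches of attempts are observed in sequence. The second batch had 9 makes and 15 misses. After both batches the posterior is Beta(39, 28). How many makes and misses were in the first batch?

13 makes and 8 misses

Sequential conjugate updates are equivalent to a single update on the pooled data, so total successes = posterior α − prior α and total failures = posterior β − prior β.
Total across both batches: 39−17=22 makes, 28−5=23 misses.
Subtract the second batch: 22−9=13 makes and 23−15=8 misses.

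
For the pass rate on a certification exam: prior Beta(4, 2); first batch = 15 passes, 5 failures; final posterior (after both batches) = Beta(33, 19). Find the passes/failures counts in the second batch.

Because Beta–binomial updating is additive in the counts, the combined data contributed (α_post−α_prior, β_post−β_prior) successes and failures.
Total across both batches: 33−4=29 passes, 19−2=17 failures.
Subtract the first batch: 29−15=14 passes and 17−5=12 failures.

14 passes and 12 failures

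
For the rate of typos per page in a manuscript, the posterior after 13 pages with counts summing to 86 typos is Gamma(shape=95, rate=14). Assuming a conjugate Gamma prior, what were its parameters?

Gamma–Poisson conjugacy: posterior shape = α + Σxᵢ, posterior rate = β + n.
So α = 95 − 86 = 9 and β = 14 − 13 = 1.

Gamma(shape=9, rate=1)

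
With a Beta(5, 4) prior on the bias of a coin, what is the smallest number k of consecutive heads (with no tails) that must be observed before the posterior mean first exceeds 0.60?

After k heads and 0 tails the posterior is Beta(5+k, 4), with mean (5+k)/(5+4+k).
Set (5+k)/(9+k) > 0.60 and solve: k > (0.60·9 − 5)/(1 − 0.60) = 1.000.
The smallest integer exceeding 1.000 is 2.

k = 2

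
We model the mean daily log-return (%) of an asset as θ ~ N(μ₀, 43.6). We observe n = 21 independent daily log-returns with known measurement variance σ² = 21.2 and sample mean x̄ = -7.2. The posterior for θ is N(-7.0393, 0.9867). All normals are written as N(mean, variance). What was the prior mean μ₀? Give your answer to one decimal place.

μ₀ = -0.1

With known observation variance, the Normal–Normal posterior has precision τ_n = τ₀ + n/σ² and mean μ_n = (τ₀μ₀ + (n/σ²)x̄)/τ_n.
Here τ₀ = 1/43.6 = 0.022936 and τ_data = 21/21.2 = 0.990566, so τ_n = 1.013502.
Rearranging for μ₀: μ₀ = (μ_n·τ_n − τ_data·x̄)/τ₀ = (-7.0393·1.013502 − 0.990566·-7.2) / 0.022936 = -0.002269/0.022936 ≈ -0.1.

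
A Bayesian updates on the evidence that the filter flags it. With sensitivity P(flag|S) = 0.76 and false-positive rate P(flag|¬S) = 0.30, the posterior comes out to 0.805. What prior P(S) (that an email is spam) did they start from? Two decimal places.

In odds form, posterior odds = prior odds × likelihood ratio, so prior odds = posterior odds ÷ LR.
Posterior odds = 0.805/(1−0.805) = 4.1282. LR = 0.76/0.30 = 2.5333.
Prior odds = 4.1282/2.5333 = 1.6296, so P(S) = 1.6296/(1+1.6296) ≈ 0.62.

P(S) = 0.62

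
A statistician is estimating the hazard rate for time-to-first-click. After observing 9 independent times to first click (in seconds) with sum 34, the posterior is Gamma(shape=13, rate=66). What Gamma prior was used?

Gamma–exponential conjugacy: posterior shape = α + n, posterior rate = β + Σtᵢ.
So α = 13 − 9 = 4 and β = 66 − 34 = 32.

Gamma(shape=4, rate=32)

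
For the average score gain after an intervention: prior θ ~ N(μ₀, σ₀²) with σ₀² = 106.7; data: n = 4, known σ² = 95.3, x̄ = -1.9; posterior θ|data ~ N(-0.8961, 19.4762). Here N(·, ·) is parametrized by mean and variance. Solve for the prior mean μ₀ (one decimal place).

μ₀ = 3.6

With known observation variance, the Normal–Normal posterior has precision τ_n = τ₀ + n/σ² and mean μ_n = (τ₀μ₀ + (n/σ²)x̄)/τ_n.
Here τ₀ = 1/106.7 = 0.009372 and τ_data = 4/95.3 = 0.041973, so τ_n = 0.051345.
Rearranging for μ₀: μ₀ = (μ_n·τ_n − τ_data·x̄)/τ₀ = (-0.8961·0.051345 − 0.041973·-1.9) / 0.009372 = 0.033738/0.009372 ≈ 3.6.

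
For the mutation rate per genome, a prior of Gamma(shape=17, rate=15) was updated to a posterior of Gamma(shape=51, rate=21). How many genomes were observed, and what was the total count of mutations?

Gamma–Poisson conjugacy: posterior shape = α + Σxᵢ, posterior rate = β + n.
Matching: Σxᵢ = 51 − 17 = 34 and n = 21 − 15 = 6.

n = 6 genomes with total 34 mutations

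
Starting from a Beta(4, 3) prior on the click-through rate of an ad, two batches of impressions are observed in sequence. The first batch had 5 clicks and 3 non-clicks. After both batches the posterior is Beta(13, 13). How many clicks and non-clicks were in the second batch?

Sequential conjugate updates are equivalent to a single update on the pooled data, so total successes = posterior α − prior α and total failures = posterior β − prior β.
Total across both batches: 13−4=9 clicks, 13−3=10 non-clicks.
Subtract the first batch: 9−5=4 clicks and 10−3=7 non-clicks.

4 clicks and 7 non-clicks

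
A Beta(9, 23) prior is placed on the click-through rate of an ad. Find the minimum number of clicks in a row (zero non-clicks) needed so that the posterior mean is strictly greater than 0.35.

After k clicks and 0 non-clicks the posterior is Beta(9+k, 23), with mean (9+k)/(9+23+k).
Set (9+k)/(32+k) > 0.35 and solve: k > (0.35·32 − 9)/(1 − 0.35) = 3.385.
The smallest integer exceeding 3.385 is 4.

k = 4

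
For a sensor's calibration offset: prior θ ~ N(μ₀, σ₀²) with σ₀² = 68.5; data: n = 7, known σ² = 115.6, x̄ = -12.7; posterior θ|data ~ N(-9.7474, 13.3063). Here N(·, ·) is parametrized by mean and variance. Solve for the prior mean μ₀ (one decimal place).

μ₀ = 2.5

The posterior mean is a precision-weighted average: μ_n = (τ₀μ₀ + τ_data·x̄)/(τ₀+τ_data), with τ₀=1/σ₀² and τ_data=n/σ².
Here τ₀ = 1/68.5 = 0.014599 and τ_data = 7/115.6 = 0.060554, so τ_n = 0.075153.
Rearranging for μ₀: μ₀ = (μ_n·τ_n − τ_data·x̄)/τ₀ = (-9.7474·0.075153 − 0.060554·-12.7) / 0.014599 = 0.036489/0.014599 ≈ 2.5.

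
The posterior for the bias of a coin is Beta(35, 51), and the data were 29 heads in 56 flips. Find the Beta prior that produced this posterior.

A Beta(a, b) prior with s successes and f failures in binomial data gives a Beta(a+s, b+f) posterior.
Subtract the data counts: 35−29=6, 51−27=24.

Beta(6, 24)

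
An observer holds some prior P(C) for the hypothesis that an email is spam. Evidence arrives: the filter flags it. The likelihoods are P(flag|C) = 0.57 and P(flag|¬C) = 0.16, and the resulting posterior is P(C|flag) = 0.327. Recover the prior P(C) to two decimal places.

P(C) = 0.12

Bayes' rule in odds form gives O(C|E) = O(C)·[P(E|C)/P(E|¬C)], hence O(C) = O(C|E)/LR.
Posterior odds = 0.327/(1−0.327) = 0.4859. LR = 0.57/0.16 = 3.5625.
Prior odds = 0.4859/3.5625 = 0.1364, so P(C) = 0.1364/(1+0.1364) ≈ 0.12.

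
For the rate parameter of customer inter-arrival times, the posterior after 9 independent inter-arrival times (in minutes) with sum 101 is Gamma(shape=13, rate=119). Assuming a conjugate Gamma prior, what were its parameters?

For an exponential likelihood with a Gamma(α, β) prior on the rate, n observations with total T give posterior Gamma(α+n, β+T).
So α = 13 − 9 = 4 and β = 119 − 101 = 18.

Gamma(shape=4, rate=18)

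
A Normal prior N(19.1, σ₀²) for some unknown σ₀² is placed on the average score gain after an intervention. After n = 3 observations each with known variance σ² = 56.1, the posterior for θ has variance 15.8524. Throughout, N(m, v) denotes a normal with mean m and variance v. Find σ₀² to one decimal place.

σ₀² = 104.1

For the Normal–Normal model with known σ², precisions add: τ_n = τ₀ + n/σ².
So 1/σ₀² = 1/15.8524 − 3/56.1 = 0.063082 − 0.053476 = 0.009606.
Hence σ₀² = 1/0.009606 ≈ 104.1.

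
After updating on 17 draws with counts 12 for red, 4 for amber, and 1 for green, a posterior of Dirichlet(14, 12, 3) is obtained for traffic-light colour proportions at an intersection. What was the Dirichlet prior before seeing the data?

Dirichlet(2, 8, 2)

For a Dirichlet(α) prior with multinomial counts c, the posterior is Dirichlet(α + c) componentwise.
Subtract each count from the matching posterior parameter: 14−12=2, 12−4=8, 3−1=2.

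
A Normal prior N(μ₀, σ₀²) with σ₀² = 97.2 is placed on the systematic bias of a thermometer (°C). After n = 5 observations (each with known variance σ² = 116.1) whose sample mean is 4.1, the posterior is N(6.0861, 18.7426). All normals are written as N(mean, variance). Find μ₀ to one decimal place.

The posterior mean is a precision-weighted average: μ_n = (τ₀μ₀ + τ_data·x̄)/(τ₀+τ_data), with τ₀=1/σ₀² and τ_data=n/σ².
Here τ₀ = 1/97.2 = 0.010288 and τ_data = 5/116.1 = 0.043066, so τ_n = 0.053354.
Rearranging for μ₀: μ₀ = (μ_n·τ_n − τ_data·x̄)/τ₀ = (6.0861·0.053354 − 0.043066·4.1) / 0.010288 = 0.148147/0.010288 ≈ 14.4.

μ₀ = 14.4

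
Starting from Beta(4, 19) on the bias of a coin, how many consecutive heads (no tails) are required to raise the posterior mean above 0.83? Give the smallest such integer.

k = 89

After k heads and 0 tails the posterior is Beta(4+k, 19), with mean (4+k)/(4+19+k).
Set (4+k)/(23+k) > 0.83 and solve: k > (0.83·23 − 4)/(1 − 0.83) = 88.765.
The smallest integer exceeding 88.765 is 89.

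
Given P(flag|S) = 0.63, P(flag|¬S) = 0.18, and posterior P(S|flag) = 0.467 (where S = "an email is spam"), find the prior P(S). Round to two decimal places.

In odds form, posterior odds = prior odds × likelihood ratio, so prior odds = posterior odds ÷ LR.
Posterior odds = 0.467/(1−0.467) = 0.8762. LR = 0.63/0.18 = 3.5000.
Prior odds = 0.8762/3.5000 = 0.2503, so P(S) = 0.2503/(1+0.2503) ≈ 0.20.

P(S) = 0.20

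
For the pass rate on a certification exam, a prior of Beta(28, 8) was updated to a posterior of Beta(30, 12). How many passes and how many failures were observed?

2 passes and 4 failures

Under Beta–binomial conjugacy the posterior parameters are (α+s, β+f).
Match parameters: s=30−28=2, f=12−8=4.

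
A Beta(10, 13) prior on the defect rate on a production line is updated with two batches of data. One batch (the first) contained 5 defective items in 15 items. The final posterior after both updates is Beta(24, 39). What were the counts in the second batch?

9 defective items and 16 good items

Because Beta–binomial updating is additive in the counts, the combined data contributed (α_post−α_prior, β_post−β_prior) successes and failures.
Total across both batches: 24−10=14 defective items, 39−13=26 good items.
Subtract the first batch: 14−5=9 defective items and 26−10=16 good items.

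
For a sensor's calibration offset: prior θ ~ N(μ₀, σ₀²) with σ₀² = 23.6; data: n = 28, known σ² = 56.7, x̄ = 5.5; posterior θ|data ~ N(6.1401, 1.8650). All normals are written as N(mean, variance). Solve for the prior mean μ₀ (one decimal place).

With known observation variance, the Normal–Normal posterior has precision τ_n = τ₀ + n/σ² and mean μ_n = (τ₀μ₀ + (n/σ²)x̄)/τ_n.
Here τ₀ = 1/23.6 = 0.042373 and τ_data = 28/56.7 = 0.493827, so τ_n = 0.536200.
Rearranging for μ₀: μ₀ = (μ_n·τ_n − τ_data·x̄)/τ₀ = (6.1401·0.536200 − 0.493827·5.5) / 0.042373 = 0.576273/0.042373 ≈ 13.6.

μ₀ = 13.6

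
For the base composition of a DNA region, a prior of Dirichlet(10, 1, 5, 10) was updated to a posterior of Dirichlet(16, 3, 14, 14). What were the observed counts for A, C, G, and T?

counts (6, 2, 9, 4)

For a Dirichlet(α) prior with multinomial counts c, the posterior is Dirichlet(α + c) componentwise.
Counts are posterior − prior componentwise: 16−10=6, 3−1=2, 14−5=9, 14−10=4.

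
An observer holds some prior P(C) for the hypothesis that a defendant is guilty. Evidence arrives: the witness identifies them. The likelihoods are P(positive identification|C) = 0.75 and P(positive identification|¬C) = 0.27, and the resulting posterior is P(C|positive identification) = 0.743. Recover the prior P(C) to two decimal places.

P(C) = 0.51

Bayes' rule in odds form gives O(C|E) = O(C)·[P(E|C)/P(E|¬C)], hence O(C) = O(C|E)/LR.
Posterior odds = 0.743/(1−0.743) = 2.8911. LR = 0.75/0.27 = 2.7778.
Prior odds = 2.8911/2.7778 = 1.0408, so P(C) = 1.0408/(1+1.0408) ≈ 0.51.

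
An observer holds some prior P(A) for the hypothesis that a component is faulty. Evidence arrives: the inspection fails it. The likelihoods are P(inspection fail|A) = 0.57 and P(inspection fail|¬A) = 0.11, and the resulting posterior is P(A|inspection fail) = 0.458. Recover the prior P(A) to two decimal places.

P(A) = 0.14

Bayes' rule in odds form gives O(A|E) = O(A)·[P(E|A)/P(E|¬A)], hence O(A) = O(A|E)/LR.
Posterior odds = 0.458/(1−0.458) = 0.8450. LR = 0.57/0.11 = 5.1818.
Prior odds = 0.8450/5.1818 = 0.1631, so P(A) = 0.1631/(1+0.1631) ≈ 0.14.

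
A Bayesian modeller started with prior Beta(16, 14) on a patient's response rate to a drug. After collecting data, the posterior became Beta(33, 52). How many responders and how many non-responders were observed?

17 responders and 38 non-responders

Under Beta–binomial conjugacy the posterior parameters are (a+s, b+f).
Match parameters: s=33−16=17, f=52−14=38.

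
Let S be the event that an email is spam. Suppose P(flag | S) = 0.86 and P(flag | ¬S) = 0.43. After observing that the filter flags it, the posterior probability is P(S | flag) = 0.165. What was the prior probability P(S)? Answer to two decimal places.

Bayes' rule in odds form gives O(S|E) = O(S)·[P(E|S)/P(E|¬S)], hence O(S) = O(S|E)/LR.
Posterior odds = 0.165/(1−0.165) = 0.1976. LR = 0.86/0.43 = 2.0000.
Prior odds = 0.1976/2.0000 = 0.0988, so P(S) = 0.0988/(1+0.0988) ≈ 0.09.

P(S) = 0.09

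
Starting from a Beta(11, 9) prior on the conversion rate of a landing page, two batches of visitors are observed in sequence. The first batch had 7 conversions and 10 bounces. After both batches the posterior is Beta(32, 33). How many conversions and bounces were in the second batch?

Because Beta–binomial updating is additive in the counts, the combined data contributed (α_post−α_prior, β_post−β_prior) successes and failures.
Total across both batches: 32−11=21 conversions, 33−9=24 bounces.
Subtract the first batch: 21−7=14 conversions and 24−10=14 bounces.

14 conversions and 14 bounces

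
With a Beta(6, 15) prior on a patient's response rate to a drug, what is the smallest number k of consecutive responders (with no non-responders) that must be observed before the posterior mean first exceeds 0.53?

k = 11

After k responders and 0 non-responders the posterior is Beta(6+k, 15), with mean (6+k)/(6+15+k).
Set (6+k)/(21+k) > 0.53 and solve: k > (0.53·21 − 6)/(1 − 0.53) = 10.915.
The smallest integer exceeding 10.915 is 11.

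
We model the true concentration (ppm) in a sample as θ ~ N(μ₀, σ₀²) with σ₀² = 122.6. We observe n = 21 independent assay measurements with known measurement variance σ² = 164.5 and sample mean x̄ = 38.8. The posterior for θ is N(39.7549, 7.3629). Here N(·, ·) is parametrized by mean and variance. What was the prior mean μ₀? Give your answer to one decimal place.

The posterior mean is a precision-weighted average: μ_n = (τ₀μ₀ + τ_data·x̄)/(τ₀+τ_data), with τ₀=1/σ₀² and τ_data=n/σ².
Here τ₀ = 1/122.6 = 0.008157 and τ_data = 21/164.5 = 0.127660, so τ_n = 0.135817.
Rearranging for μ₀: μ₀ = (μ_n·τ_n − τ_data·x̄)/τ₀ = (39.7549·0.135817 − 0.127660·38.8) / 0.008157 = 0.446183/0.008157 ≈ 54.7.

μ₀ = 54.7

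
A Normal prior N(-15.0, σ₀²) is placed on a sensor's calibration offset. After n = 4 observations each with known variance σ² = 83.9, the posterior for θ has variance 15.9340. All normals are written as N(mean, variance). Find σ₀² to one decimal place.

For the Normal–Normal model with known σ², precisions add: τ_n = τ₀ + n/σ².
So 1/σ₀² = 1/15.9340 − 4/83.9 = 0.062759 − 0.047676 = 0.015083.
Hence σ₀² = 1/0.015083 ≈ 66.3.

σ₀² = 66.3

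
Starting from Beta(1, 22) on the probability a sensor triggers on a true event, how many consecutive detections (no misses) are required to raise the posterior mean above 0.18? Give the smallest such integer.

After k detections and 0 misses the posterior is Beta(1+k, 22), with mean (1+k)/(1+22+k).
Set (1+k)/(23+k) > 0.18 and solve: k > (0.18·23 − 1)/(1 − 0.18) = 3.829.
The smallest integer exceeding 3.829 is 4.

k = 4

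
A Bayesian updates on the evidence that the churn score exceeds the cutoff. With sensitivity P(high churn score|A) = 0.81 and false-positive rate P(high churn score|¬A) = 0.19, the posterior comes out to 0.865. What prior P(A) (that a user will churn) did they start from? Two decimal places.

P(A) = 0.60

In odds form, posterior odds = prior odds × likelihood ratio, so prior odds = posterior odds ÷ LR.
Posterior odds = 0.865/(1−0.865) = 6.4074. LR = 0.81/0.19 = 4.2632.
Prior odds = 6.4074/4.2632 = 1.5030, so P(A) = 1.5030/(1+1.5030) ≈ 0.60.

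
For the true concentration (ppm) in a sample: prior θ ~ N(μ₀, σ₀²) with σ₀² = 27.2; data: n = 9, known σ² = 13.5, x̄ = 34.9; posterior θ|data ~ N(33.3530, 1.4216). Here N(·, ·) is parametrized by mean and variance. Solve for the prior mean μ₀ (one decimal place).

μ₀ = 5.3

With known observation variance, the Normal–Normal posterior has precision τ_n = τ₀ + n/σ² and mean μ_n = (τ₀μ₀ + (n/σ²)x̄)/τ_n.
Here τ₀ = 1/27.2 = 0.036765 and τ_data = 9/13.5 = 0.666667, so τ_n = 0.703432.
Rearranging for μ₀: μ₀ = (μ_n·τ_n − τ_data·x̄)/τ₀ = (33.3530·0.703432 − 0.666667·34.9) / 0.036765 = 0.194889/0.036765 ≈ 5.3.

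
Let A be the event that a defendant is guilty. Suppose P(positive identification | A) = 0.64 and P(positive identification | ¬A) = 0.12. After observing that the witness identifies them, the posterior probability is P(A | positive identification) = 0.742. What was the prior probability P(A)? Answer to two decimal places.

In odds form, posterior odds = prior odds × likelihood ratio, so prior odds = posterior odds ÷ LR.
Posterior odds = 0.742/(1−0.742) = 2.8760. LR = 0.64/0.12 = 5.3333.
Prior odds = 2.8760/5.3333 = 0.5393, so P(A) = 0.5393/(1+0.5393) ≈ 0.35.

P(A) = 0.35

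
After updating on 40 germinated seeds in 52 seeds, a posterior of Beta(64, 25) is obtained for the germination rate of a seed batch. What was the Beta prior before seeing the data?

Under Beta–binomial conjugacy the posterior parameters are (α+s, β+f).
Subtract the data counts: 64−40=24, 25−12=13.

Beta(24, 13)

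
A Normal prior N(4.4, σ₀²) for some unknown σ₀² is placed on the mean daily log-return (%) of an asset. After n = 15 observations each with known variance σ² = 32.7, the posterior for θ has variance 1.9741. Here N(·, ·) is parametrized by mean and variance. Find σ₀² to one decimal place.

σ₀² = 20.9

Posterior precision equals prior precision plus data precision: 1/σ_n² = 1/σ₀² + n/σ².
So 1/σ₀² = 1/1.9741 − 15/32.7 = 0.506560 − 0.458716 = 0.047844.
Hence σ₀² = 1/0.047844 ≈ 20.9.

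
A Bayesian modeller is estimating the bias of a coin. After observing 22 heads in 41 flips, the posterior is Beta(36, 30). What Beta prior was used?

Beta(14, 11)

A Beta(a, b) prior with s successes and f failures in binomial data gives a Beta(a+s, b+f) posterior.
So a = 36 − 22 = 14 and b = 30 − 19 = 11.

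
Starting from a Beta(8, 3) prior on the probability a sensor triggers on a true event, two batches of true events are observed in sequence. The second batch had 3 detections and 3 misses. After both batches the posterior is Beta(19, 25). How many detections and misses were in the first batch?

Sequential conjugate updates are equivalent to a single update on the pooled data, so total successes = posterior α − prior α and total failures = posterior β − prior β.
Total across both batches: 19−8=11 detections, 25−3=22 misses.
Subtract the second batch: 11−3=8 detections and 22−3=19 misses.

8 detections and 19 misses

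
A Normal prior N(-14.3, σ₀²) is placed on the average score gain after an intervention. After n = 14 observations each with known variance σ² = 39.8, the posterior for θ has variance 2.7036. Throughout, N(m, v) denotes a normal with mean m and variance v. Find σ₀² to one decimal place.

Posterior precision equals prior precision plus data precision: 1/σ_n² = 1/σ₀² + n/σ².
So 1/σ₀² = 1/2.7036 − 14/39.8 = 0.369877 − 0.351759 = 0.018118.
Hence σ₀² = 1/0.018118 ≈ 55.2.

σ₀² = 55.2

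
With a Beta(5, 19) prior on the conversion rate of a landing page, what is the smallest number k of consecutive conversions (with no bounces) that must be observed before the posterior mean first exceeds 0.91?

After k conversions and 0 bounces the posterior is Beta(5+k, 19), with mean (5+k)/(5+19+k).
Set (5+k)/(24+k) > 0.91 and solve: k > (0.91·24 − 5)/(1 − 0.91) = 187.111.
The smallest integer exceeding 187.111 is 188.

k = 188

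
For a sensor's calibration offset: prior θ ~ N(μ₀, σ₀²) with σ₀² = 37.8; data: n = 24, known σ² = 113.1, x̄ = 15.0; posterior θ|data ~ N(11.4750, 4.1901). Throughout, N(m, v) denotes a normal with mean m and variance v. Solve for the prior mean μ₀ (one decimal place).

μ₀ = -16.8

The posterior mean is a precision-weighted average: μ_n = (τ₀μ₀ + τ_data·x̄)/(τ₀+τ_data), with τ₀=1/σ₀² and τ_data=n/σ².
Here τ₀ = 1/37.8 = 0.026455 and τ_data = 24/113.1 = 0.212202, so τ_n = 0.238657.
Rearranging for μ₀: μ₀ = (μ_n·τ_n − τ_data·x̄)/τ₀ = (11.4750·0.238657 − 0.212202·15.0) / 0.026455 = -0.444441/0.026455 ≈ -16.8.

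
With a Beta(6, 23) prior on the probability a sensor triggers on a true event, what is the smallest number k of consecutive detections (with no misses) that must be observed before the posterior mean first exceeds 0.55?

k = 23

After k detections and 0 misses the posterior is Beta(6+k, 23), with mean (6+k)/(6+23+k).
Set (6+k)/(29+k) > 0.55 and solve: k > (0.55·29 − 6)/(1 − 0.55) = 22.111.
The smallest integer exceeding 22.111 is 23, and checking k=23: (29)/(52) = 0.5577 > 0.55.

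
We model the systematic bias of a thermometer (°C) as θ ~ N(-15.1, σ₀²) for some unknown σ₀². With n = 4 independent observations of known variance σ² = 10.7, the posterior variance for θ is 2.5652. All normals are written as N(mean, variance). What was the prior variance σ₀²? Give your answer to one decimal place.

σ₀² = 62.5

For the Normal–Normal model with known σ², precisions add: τ_n = τ₀ + n/σ².
So 1/σ₀² = 1/2.5652 − 4/10.7 = 0.389833 − 0.373832 = 0.016001.
Hence σ₀² = 1/0.016001 ≈ 62.5.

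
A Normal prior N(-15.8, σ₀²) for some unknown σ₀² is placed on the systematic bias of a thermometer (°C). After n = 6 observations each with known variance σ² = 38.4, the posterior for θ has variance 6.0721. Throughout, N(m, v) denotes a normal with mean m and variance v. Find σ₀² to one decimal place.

Posterior precision equals prior precision plus data precision: 1/σ_n² = 1/σ₀² + n/σ².
So 1/σ₀² = 1/6.0721 − 6/38.4 = 0.164688 − 0.156250 = 0.008438.
Hence σ₀² = 1/0.008438 ≈ 118.5.

σ₀² = 118.5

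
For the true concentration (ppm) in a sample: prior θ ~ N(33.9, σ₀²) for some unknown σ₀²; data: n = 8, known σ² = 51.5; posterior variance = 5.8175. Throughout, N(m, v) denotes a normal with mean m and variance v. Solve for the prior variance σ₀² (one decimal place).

Posterior precision equals prior precision plus data precision: 1/σ_n² = 1/σ₀² + n/σ².
So 1/σ₀² = 1/5.8175 − 8/51.5 = 0.171895 − 0.155340 = 0.016555.
Hence σ₀² = 1/0.016555 ≈ 60.4.

σ₀² = 60.4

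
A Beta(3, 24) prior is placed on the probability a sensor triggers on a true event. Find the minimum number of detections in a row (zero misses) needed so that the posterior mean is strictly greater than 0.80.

After k detections and 0 misses the posterior is Beta(3+k, 24), with mean (3+k)/(3+24+k).
Set (3+k)/(27+k) > 0.80 and solve: k > (0.80·27 − 3)/(1 − 0.80) = 93.000.
The smallest integer exceeding 93.000 is 94, and checking k=94: (97)/(121) = 0.8017 > 0.80.

k = 94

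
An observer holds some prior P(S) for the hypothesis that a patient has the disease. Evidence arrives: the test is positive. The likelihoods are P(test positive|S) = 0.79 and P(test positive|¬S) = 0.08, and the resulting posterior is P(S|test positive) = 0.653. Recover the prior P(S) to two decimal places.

Bayes' rule in odds form gives O(S|E) = O(S)·[P(E|S)/P(E|¬S)], hence O(S) = O(S|E)/LR.
Posterior odds = 0.653/(1−0.653) = 1.8818. LR = 0.79/0.08 = 9.8750.
Prior odds = 1.8818/9.8750 = 0.1906, so P(S) = 0.1906/(1+0.1906) ≈ 0.16.

P(S) = 0.16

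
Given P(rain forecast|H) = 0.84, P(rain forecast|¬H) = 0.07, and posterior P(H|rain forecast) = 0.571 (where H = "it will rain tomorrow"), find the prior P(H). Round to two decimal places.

P(H) = 0.10

Bayes' rule in odds form gives O(H|E) = O(H)·[P(E|H)/P(E|¬H)], hence O(H) = O(H|E)/LR.
Posterior odds = 0.571/(1−0.571) = 1.3310. LR = 0.84/0.07 = 12.0000.
Prior odds = 1.3310/12.0000 = 0.1109, so P(H) = 0.1109/(1+0.1109) ≈ 0.10.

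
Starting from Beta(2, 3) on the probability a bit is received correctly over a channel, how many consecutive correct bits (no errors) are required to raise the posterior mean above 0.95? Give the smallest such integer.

After k correct bits and 0 errors the posterior is Beta(2+k, 3), with mean (2+k)/(2+3+k).
Set (2+k)/(5+k) > 0.95 and solve: k > (0.95·5 − 2)/(1 − 0.95) = 55.000.
The smallest integer exceeding 55.000 is 56.

k = 56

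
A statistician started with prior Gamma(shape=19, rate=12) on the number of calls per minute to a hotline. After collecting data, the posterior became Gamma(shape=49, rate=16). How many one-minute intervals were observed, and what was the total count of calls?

n = 4 one-minute intervals with total 30 calls

Gamma–Poisson conjugacy: posterior shape = α + Σxᵢ, posterior rate = β + n.
Matching: Σxᵢ = 49 − 19 = 30 and n = 16 − 12 = 4.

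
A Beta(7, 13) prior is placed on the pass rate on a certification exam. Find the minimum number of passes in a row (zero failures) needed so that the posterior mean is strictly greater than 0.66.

k = 19

After k passes and 0 failures the posterior is Beta(7+k, 13), with mean (7+k)/(7+13+k).
Set (7+k)/(20+k) > 0.66 and solve: k > (0.66·20 − 7)/(1 − 0.66) = 18.235.
The smallest integer exceeding 18.235 is 19, and checking k=19: (26)/(39) = 0.6667 > 0.66.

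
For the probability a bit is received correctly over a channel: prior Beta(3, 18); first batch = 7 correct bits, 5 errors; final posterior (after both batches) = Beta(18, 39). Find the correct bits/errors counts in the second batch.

Because Beta–binomial updating is additive in the counts, the combined data contributed (α_post−α_prior, β_post−β_prior) successes and failures.
Total across both batches: 18−3=15 correct bits, 39−18=21 errors.
Subtract the first batch: 15−7=8 correct bits and 21−5=16 errors.

8 correct bits and 16 errors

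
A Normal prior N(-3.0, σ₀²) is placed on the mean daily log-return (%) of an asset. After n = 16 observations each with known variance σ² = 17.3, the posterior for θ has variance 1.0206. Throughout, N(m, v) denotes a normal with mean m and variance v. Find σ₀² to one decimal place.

For the Normal–Normal model with known σ², precisions add: τ_n = τ₀ + n/σ².
So 1/σ₀² = 1/1.0206 − 16/17.3 = 0.979816 − 0.924855 = 0.054961.
Hence σ₀² = 1/0.054961 ≈ 18.2.

σ₀² = 18.2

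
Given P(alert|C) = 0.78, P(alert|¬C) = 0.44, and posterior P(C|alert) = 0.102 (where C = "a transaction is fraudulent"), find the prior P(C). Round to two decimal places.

In odds form, posterior odds = prior odds × likelihood ratio, so prior odds = posterior odds ÷ LR.
Posterior odds = 0.102/(1−0.102) = 0.1136. LR = 0.78/0.44 = 1.7727.
Prior odds = 0.1136/1.7727 = 0.0641, so P(C) = 0.0641/(1+0.0641) ≈ 0.06.

P(C) = 0.06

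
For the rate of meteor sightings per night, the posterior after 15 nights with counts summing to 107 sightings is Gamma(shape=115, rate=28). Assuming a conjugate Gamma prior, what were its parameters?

A Gamma(α, β) prior (rate parametrization) on a Poisson rate with n observations summing to S gives posterior Gamma(α+S, β+n).
So α = 115 − 107 = 8 and β = 28 − 15 = 13.

Gamma(shape=8, rate=13)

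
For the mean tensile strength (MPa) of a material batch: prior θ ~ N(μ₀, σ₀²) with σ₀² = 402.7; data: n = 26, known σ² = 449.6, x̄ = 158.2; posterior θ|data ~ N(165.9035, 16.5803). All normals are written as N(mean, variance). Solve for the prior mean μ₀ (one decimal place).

The posterior mean is a precision-weighted average: μ_n = (τ₀μ₀ + τ_data·x̄)/(τ₀+τ_data), with τ₀=1/σ₀² and τ_data=n/σ².
Here τ₀ = 1/402.7 = 0.002483 and τ_data = 26/449.6 = 0.057829, so τ_n = 0.060312.
Rearranging for μ₀: μ₀ = (μ_n·τ_n − τ_data·x̄)/τ₀ = (165.9035·0.060312 − 0.057829·158.2) / 0.002483 = 0.857424/0.002483 ≈ 345.3.

μ₀ = 345.3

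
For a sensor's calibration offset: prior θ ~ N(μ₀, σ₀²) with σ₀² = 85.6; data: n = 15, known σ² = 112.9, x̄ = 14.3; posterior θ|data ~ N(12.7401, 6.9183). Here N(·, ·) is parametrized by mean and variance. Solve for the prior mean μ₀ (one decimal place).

μ₀ = -5.0

With known observation variance, the Normal–Normal posterior has precision τ_n = τ₀ + n/σ² and mean μ_n = (τ₀μ₀ + (n/σ²)x̄)/τ_n.
Here τ₀ = 1/85.6 = 0.011682 and τ_data = 15/112.9 = 0.132861, so τ_n = 0.144543.
Rearranging for μ₀: μ₀ = (μ_n·τ_n − τ_data·x̄)/τ₀ = (12.7401·0.144543 − 0.132861·14.3) / 0.011682 = -0.058420/0.011682 ≈ -5.0.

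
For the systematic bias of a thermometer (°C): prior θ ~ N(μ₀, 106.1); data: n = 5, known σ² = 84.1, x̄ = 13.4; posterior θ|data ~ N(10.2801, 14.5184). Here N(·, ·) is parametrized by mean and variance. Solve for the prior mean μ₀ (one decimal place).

μ₀ = -9.4

With known observation variance, the Normal–Normal posterior has precision τ_n = τ₀ + n/σ² and mean μ_n = (τ₀μ₀ + (n/σ²)x̄)/τ_n.
Here τ₀ = 1/106.1 = 0.009425 and τ_data = 5/84.1 = 0.059453, so τ_n = 0.068878.
Rearranging for μ₀: μ₀ = (μ_n·τ_n − τ_data·x̄)/τ₀ = (10.2801·0.068878 − 0.059453·13.4) / 0.009425 = -0.088597/0.009425 ≈ -9.4.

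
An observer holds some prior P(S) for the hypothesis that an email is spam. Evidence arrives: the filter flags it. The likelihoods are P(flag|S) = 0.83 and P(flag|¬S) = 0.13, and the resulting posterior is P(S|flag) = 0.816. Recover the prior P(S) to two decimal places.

In odds form, posterior odds = prior odds × likelihood ratio, so prior odds = posterior odds ÷ LR.
Posterior odds = 0.816/(1−0.816) = 4.4348. LR = 0.83/0.13 = 6.3846.
Prior odds = 4.4348/6.3846 = 0.6946, so P(S) = 0.6946/(1+0.6946) ≈ 0.41.

P(S) = 0.41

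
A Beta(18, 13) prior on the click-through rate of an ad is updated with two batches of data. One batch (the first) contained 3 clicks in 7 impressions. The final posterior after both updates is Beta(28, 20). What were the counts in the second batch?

7 clicks and 3 non-clicks

Because Beta–binomial updating is additive in the counts, the combined data contributed (α_post−α_prior, β_post−β_prior) successes and failures.
Total across both batches: 28−18=10 clicks, 20−13=7 non-clicks.
Subtract the first batch: 10−3=7 clicks and 7−4=3 non-clicks.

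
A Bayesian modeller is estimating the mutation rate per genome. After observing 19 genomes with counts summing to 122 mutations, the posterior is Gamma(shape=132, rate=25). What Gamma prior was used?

Gamma(shape=10, rate=6)

Gamma–Poisson conjugacy: posterior shape = α + Σxᵢ, posterior rate = β + n.
So α = 132 − 122 = 10 and β = 25 − 19 = 6.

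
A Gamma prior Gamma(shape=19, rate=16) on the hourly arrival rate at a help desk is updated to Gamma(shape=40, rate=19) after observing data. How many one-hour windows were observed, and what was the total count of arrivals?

n = 3 one-hour windows with total 21 arrivals

Gamma–Poisson conjugacy: posterior shape = α + Σxᵢ, posterior rate = β + n.
Matching: Σxᵢ = 40 − 19 = 21 and n = 19 − 16 = 3.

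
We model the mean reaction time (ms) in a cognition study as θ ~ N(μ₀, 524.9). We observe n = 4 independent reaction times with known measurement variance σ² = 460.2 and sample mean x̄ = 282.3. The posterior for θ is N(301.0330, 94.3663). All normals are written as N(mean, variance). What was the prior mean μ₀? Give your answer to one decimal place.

μ₀ = 386.5

The posterior mean is a precision-weighted average: μ_n = (τ₀μ₀ + τ_data·x̄)/(τ₀+τ_data), with τ₀=1/σ₀² and τ_data=n/σ².
Here τ₀ = 1/524.9 = 0.001905 and τ_data = 4/460.2 = 0.008692, so τ_n = 0.010597.
Rearranging for μ₀: μ₀ = (μ_n·τ_n − τ_data·x̄)/τ₀ = (301.0330·0.010597 − 0.008692·282.3) / 0.001905 = 0.736295/0.001905 ≈ 386.5.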